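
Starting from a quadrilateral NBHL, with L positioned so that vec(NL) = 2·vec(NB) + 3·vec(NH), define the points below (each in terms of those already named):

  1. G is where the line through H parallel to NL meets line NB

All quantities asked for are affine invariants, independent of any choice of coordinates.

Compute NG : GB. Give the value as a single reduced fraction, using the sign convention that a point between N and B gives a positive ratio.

Choose coordinates N = (0, 0), B = (1, 0), H = (0, 1), L = (2, 3).
1. G is where the line through H parallel to NL meets line NB ⇒ G = (-2/3, 0)
G = N + t·(B−N) with t = -2/3, so NG:GB = t:(1−t) = -2/3:5/3

NG:GB = -2/5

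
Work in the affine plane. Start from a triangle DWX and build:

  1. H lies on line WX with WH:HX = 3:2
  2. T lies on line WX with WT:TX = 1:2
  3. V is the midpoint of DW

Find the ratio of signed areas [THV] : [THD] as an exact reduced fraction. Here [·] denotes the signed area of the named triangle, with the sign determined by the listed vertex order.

[THV]:[THD] = 1/2

Choose coordinates D = (0, 0), W = (1, 0), X = (0, 1).
1. H lies on line WX with WH:HX = 3:2 ⇒ H = (2/5, 3/5)
2. T lies on line WX with WT:TX = 1:2 ⇒ T = (2/3, 1/3)
3. V is the midpoint of DW ⇒ V = (1/2, 0)
2·[THV] = 2/15, 2·[THD] = 4/15
[THV]:[THD] = 2/15:4/15 = 1/2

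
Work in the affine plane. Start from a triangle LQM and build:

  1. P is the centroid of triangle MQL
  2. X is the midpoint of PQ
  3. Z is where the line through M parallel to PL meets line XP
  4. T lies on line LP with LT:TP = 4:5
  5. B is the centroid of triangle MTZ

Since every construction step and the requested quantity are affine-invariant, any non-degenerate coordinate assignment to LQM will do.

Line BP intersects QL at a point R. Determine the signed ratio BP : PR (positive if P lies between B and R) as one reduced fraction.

Set L = (0, 0), Q = (1, 0), M = (0, 1); any affine frame gives the same invariant.
1. P is the centroid of triangle MQL ⇒ P = (1/3, 1/3)
2. X is the midpoint of PQ ⇒ X = (2/3, 1/6)
3. Z is where the line through M parallel to PL meets line XP ⇒ Z = (-1/3, 2/3)
4. T lies on line LP with LT:TP = 4:5 ⇒ T = (4/27, 4/27)
5. B is the centroid of triangle MTZ ⇒ B = (-5/81, 49/81)
line BP meets QL at R = (9/11, 0)
P = B + t·(R−B) with t = 22/49, so BP:PR = 22/49:27/49

BP:PR = 22/27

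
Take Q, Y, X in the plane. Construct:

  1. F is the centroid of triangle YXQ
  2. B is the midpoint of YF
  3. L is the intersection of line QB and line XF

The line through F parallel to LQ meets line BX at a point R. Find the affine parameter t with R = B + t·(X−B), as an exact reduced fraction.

Work in coordinates with Q = (0, 0), Y = (1, 0), X = (0, 1).
1. F is the centroid of triangle YXQ ⇒ F = (1/3, 1/3)
2. B is the midpoint of YF ⇒ B = (2/3, 1/6)
3. L is the intersection of line QB and line XF ⇒ L = (4/9, 1/9)
through F parallel to LQ: direction (-4/9, -1/9); meets BX at R = (1/2, 3/8)
R = B + t·(X−B) with t = 1/4

t = 1/4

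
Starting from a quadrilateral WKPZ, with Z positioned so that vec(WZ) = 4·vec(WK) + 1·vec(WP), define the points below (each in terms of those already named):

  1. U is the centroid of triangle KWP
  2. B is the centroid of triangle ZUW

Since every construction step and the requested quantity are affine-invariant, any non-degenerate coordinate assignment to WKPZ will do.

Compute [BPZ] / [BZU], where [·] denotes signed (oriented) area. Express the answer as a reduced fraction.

[BPZ]:[BZU] = -20/3

Choose coordinates W = (0, 0), K = (1, 0), P = (0, 1), Z = (4, 1).
1. U is the centroid of triangle KWP ⇒ U = (1/3, 1/3)
2. B is the centroid of triangle ZUW ⇒ B = (13/9, 4/9)
2·[BPZ] = -20/9, 2·[BZU] = 1/3
[BPZ]:[BZU] = -20/9:1/3 = -20/3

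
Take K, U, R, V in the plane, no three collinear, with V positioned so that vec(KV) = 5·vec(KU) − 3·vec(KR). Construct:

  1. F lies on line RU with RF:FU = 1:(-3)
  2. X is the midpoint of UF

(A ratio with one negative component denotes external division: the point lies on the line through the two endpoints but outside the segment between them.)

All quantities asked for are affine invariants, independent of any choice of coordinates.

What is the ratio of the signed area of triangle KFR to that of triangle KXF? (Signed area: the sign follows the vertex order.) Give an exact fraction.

Set K = (0, 0), U = (1, 0), R = (0, 1), V = (5, -3); any affine frame gives the same invariant.
1. F lies on line RU with RF:FU = 1:(-3) ⇒ F = (-1/2, 3/2)
2. X is the midpoint of UF ⇒ X = (1/4, 3/4)
2·[KFR] = -1/2, 2·[KXF] = 3/4
[KFR]:[KXF] = -1/2:3/4 = -2/3

[KFR]:[KXF] = -2/3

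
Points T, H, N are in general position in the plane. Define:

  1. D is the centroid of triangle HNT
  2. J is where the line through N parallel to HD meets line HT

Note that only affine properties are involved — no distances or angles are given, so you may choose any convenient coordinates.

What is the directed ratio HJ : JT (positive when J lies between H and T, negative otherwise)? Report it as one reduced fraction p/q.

HJ:JT = -1/2

Choose coordinates T = (0, 0), H = (1, 0), N = (0, 1).
1. D is the centroid of triangle HNT ⇒ D = (1/3, 1/3)
2. J is where the line through N parallel to HD meets line HT ⇒ J = (2, 0)
J = H + t·(T−H) with t = -1, so HJ:JT = t:(1−t) = -1:2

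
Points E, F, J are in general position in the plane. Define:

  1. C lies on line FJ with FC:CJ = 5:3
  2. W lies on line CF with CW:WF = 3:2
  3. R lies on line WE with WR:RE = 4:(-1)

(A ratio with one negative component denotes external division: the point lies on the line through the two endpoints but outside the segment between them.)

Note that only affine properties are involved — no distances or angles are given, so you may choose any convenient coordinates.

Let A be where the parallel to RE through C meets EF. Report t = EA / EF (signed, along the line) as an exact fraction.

t = -3/2

Choose coordinates E = (0, 0), F = (1, 0), J = (0, 1).
1. C lies on line FJ with FC:CJ = 5:3 ⇒ C = (3/8, 5/8)
2. W lies on line CF with CW:WF = 3:2 ⇒ W = (3/4, 1/4)
3. R lies on line WE with WR:RE = 4:(-1) ⇒ R = (-1/4, -1/12)
through C parallel to RE: direction (1/4, 1/12); meets EF at A = (-3/2, 0)
A = E + t·(F−E) with t = -3/2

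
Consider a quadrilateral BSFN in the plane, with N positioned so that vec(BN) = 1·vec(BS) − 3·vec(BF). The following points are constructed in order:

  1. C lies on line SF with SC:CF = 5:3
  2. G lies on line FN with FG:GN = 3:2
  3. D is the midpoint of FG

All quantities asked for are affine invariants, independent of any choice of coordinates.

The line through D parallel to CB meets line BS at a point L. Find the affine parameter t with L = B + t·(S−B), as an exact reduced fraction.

t = 21/50

Assign B = (0, 0), S = (1, 0), F = (0, 1), N = (1, -3) — the answer is frame-independent, so this choice is without loss of generality.
1. C lies on line SF with SC:CF = 5:3 ⇒ C = (3/8, 5/8)
2. G lies on line FN with FG:GN = 3:2 ⇒ G = (3/5, -7/5)
3. D is the midpoint of FG ⇒ D = (3/10, -1/5)
through D parallel to CB: direction (-3/8, -5/8); meets BS at L = (21/50, 0)
L = B + t·(S−B) with t = 21/50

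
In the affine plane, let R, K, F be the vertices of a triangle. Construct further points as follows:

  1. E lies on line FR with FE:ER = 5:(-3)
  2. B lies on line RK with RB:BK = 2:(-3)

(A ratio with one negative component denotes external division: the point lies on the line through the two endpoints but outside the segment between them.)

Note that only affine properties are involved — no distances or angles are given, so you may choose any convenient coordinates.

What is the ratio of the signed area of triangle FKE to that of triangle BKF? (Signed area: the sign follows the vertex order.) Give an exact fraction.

Set R = (0, 0), K = (1, 0), F = (0, 1); any affine frame gives the same invariant.
1. E lies on line FR with FE:ER = 5:(-3) ⇒ E = (0, -3/2)
2. B lies on line RK with RB:BK = 2:(-3) ⇒ B = (-2, 0)
2·[FKE] = -5/2, 2·[BKF] = 3
[FKE]:[BKF] = -5/2:3 = -5/6

[FKE]:[BKF] = -5/6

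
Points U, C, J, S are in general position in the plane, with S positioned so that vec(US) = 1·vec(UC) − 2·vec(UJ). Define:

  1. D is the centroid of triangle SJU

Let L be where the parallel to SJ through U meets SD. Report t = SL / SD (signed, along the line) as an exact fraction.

t = 3

Assign U = (0, 0), C = (1, 0), J = (0, 1), S = (1, -2) — the answer is frame-independent, so this choice is without loss of generality.
1. D is the centroid of triangle SJU ⇒ D = (1/3, -1/3)
through U parallel to SJ: direction (-1, 3); meets SD at L = (-1, 3)
L = S + t·(D−S) with t = 3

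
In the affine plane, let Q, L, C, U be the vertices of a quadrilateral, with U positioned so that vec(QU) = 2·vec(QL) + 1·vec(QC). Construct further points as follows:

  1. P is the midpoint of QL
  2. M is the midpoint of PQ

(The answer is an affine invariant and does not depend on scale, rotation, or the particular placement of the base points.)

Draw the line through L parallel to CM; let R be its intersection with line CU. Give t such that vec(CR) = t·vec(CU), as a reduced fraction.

Assign Q = (0, 0), L = (1, 0), C = (0, 1), U = (2, 1) — the answer is frame-independent, so this choice is without loss of generality.
1. P is the midpoint of QL ⇒ P = (1/2, 0)
2. M is the midpoint of PQ ⇒ M = (1/4, 0)
through L parallel to CM: direction (1/4, -1); meets CU at R = (3/4, 1)
R = C + t·(U−C) with t = 3/8

t = 3/8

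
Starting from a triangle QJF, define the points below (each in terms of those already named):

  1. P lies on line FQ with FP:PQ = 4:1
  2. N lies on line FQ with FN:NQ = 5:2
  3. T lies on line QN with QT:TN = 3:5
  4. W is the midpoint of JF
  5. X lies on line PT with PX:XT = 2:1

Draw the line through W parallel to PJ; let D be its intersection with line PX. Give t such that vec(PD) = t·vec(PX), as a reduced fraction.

Work in coordinates with Q = (0, 0), J = (1, 0), F = (0, 1).
1. P lies on line FQ with FP:PQ = 4:1 ⇒ P = (0, 1/5)
2. N lies on line FQ with FN:NQ = 5:2 ⇒ N = (0, 2/7)
3. T lies on line QN with QT:TN = 3:5 ⇒ T = (0, 3/28)
4. W is the midpoint of JF ⇒ W = (1/2, 1/2)
5. X lies on line PT with PX:XT = 2:1 ⇒ X = (0, 29/210)
through W parallel to PJ: direction (1, -1/5); meets PX at D = (0, 3/5)
D = P + t·(X−P) with t = -84/13

t = -84/13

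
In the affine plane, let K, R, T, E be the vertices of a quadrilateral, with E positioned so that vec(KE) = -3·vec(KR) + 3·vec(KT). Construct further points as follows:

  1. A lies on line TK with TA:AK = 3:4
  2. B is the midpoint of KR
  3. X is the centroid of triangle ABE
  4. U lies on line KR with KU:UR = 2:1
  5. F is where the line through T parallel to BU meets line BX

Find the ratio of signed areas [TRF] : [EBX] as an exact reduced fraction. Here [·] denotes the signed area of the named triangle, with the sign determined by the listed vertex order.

Set K = (0, 0), R = (1, 0), T = (0, 1), E = (-3, 3); any affine frame gives the same invariant.
1. A lies on line TK with TA:AK = 3:4 ⇒ A = (0, 4/7)
2. B is the midpoint of KR ⇒ B = (1/2, 0)
3. X is the centroid of triangle ABE ⇒ X = (-5/6, 25/21)
4. U lies on line KR with KU:UR = 2:1 ⇒ U = (2/3, 0)
5. F is where the line through T parallel to BU meets line BX ⇒ F = (-31/50, 1)
2·[TRF] = -31/50, 2·[EBX] = 1/6
[TRF]:[EBX] = -31/50:1/6 = -93/25

[TRF]:[EBX] = -93/25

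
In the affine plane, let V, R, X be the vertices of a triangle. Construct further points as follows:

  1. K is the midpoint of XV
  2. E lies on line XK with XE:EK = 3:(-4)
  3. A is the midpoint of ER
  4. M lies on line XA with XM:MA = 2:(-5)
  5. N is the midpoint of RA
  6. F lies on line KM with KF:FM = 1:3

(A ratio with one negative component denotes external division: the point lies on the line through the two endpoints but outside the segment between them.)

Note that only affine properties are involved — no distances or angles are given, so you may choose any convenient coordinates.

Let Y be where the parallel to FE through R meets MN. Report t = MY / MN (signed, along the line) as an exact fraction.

t = 84/67

Work in coordinates with V = (0, 0), R = (1, 0), X = (0, 1).
1. K is the midpoint of XV ⇒ K = (0, 1/2)
2. E lies on line XK with XE:EK = 3:(-4) ⇒ E = (0, 5/2)
3. A is the midpoint of ER ⇒ A = (1/2, 5/4)
4. M lies on line XA with XM:MA = 2:(-5) ⇒ M = (-1/3, 5/6)
5. N is the midpoint of RA ⇒ N = (3/4, 5/8)
6. F lies on line KM with KF:FM = 1:3 ⇒ F = (-1/12, 7/12)
through R parallel to FE: direction (1/12, 23/12); meets MN at Y = (206/201, 115/201)
Y = M + t·(N−M) with t = 84/67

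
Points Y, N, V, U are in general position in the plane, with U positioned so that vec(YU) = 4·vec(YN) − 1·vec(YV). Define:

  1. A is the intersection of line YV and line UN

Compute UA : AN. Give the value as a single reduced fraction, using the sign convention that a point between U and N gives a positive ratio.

UA:AN = -4

Choose coordinates Y = (0, 0), N = (1, 0), V = (0, 1), U = (4, -1).
1. A is the intersection of line YV and line UN ⇒ A = (0, 1/3)
A = U + t·(N−U) with t = 4/3, so UA:AN = t:(1−t) = 4/3:-1/3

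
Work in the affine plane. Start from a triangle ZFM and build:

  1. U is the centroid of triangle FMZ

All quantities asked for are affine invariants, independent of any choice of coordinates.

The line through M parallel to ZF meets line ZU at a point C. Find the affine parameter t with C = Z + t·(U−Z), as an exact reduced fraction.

Work in coordinates with Z = (0, 0), F = (1, 0), M = (0, 1).
1. U is the centroid of triangle FMZ ⇒ U = (1/3, 1/3)
through M parallel to ZF: direction (1, 0); meets ZU at C = (1, 1)
C = Z + t·(U−Z) with t = 3

t = 3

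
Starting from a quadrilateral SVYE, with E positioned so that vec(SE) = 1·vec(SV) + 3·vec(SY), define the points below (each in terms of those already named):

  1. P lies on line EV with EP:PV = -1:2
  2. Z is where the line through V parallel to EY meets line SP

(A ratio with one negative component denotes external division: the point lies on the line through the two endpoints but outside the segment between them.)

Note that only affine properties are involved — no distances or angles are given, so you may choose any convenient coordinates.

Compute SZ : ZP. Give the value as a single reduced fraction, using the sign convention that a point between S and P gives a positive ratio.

SZ:ZP = -1/3

Assign S = (0, 0), V = (1, 0), Y = (0, 1), E = (1, 3) — the answer is frame-independent, so this choice is without loss of generality.
1. P lies on line EV with EP:PV = -1:2 ⇒ P = (1, 6)
2. Z is where the line through V parallel to EY meets line SP ⇒ Z = (-1/2, -3)
Z = S + t·(P−S) with t = -1/2, so SZ:ZP = t:(1−t) = -1/2:3/2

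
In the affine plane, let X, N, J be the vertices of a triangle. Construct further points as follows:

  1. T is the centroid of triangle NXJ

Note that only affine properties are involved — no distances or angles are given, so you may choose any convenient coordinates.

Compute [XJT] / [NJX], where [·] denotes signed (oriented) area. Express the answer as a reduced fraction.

[XJT]:[NJX] = -1/3

Work in coordinates with X = (0, 0), N = (1, 0), J = (0, 1).
1. T is the centroid of triangle NXJ ⇒ T = (1/3, 1/3)
2·[XJT] = -1/3, 2·[NJX] = 1
[XJT]:[NJX] = -1/3:1 = -1/3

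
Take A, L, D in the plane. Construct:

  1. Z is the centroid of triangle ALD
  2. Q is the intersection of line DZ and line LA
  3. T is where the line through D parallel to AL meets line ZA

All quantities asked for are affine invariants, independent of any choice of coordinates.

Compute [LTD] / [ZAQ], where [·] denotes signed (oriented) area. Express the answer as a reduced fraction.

Work in coordinates with A = (0, 0), L = (1, 0), D = (0, 1).
1. Z is the centroid of triangle ALD ⇒ Z = (1/3, 1/3)
2. Q is the intersection of line DZ and line LA ⇒ Q = (1/2, 0)
3. T is where the line through D parallel to AL meets line ZA ⇒ T = (1, 1)
2·[LTD] = 1, 2·[ZAQ] = 1/6
[LTD]:[ZAQ] = 1:1/6 = 6

[LTD]:[ZAQ] = 6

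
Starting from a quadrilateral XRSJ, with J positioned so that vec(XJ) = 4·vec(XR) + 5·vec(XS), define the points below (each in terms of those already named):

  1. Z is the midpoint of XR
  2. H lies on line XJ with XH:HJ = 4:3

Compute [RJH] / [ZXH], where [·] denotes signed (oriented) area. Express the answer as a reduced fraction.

[RJH]:[ZXH] = -3/2

Assign X = (0, 0), R = (1, 0), S = (0, 1), J = (4, 5) — the answer is frame-independent, so this choice is without loss of generality.
1. Z is the midpoint of XR ⇒ Z = (1/2, 0)
2. H lies on line XJ with XH:HJ = 4:3 ⇒ H = (16/7, 20/7)
2·[RJH] = 15/7, 2·[ZXH] = -10/7
[RJH]:[ZXH] = 15/7:-10/7 = -3/2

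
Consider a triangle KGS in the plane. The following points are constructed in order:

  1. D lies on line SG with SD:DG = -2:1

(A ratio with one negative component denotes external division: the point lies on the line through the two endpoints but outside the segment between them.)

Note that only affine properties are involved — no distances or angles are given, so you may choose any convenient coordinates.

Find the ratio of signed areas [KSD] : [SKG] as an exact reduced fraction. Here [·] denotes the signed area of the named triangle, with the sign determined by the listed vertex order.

[KSD]:[SKG] = -2

Assign K = (0, 0), G = (1, 0), S = (0, 1) — the answer is frame-independent, so this choice is without loss of generality.
1. D lies on line SG with SD:DG = -2:1 ⇒ D = (2, -1)
2·[KSD] = -2, 2·[SKG] = 1
[KSD]:[SKG] = -2:1 = -2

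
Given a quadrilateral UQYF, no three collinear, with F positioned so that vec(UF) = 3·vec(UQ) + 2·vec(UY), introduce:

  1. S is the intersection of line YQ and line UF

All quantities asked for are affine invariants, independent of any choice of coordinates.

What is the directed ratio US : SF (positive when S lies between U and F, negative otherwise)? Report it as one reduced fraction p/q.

Work in coordinates with U = (0, 0), Q = (1, 0), Y = (0, 1), F = (3, 2).
1. S is the intersection of line YQ and line UF ⇒ S = (3/5, 2/5)
S = U + t·(F−U) with t = 1/5, so US:SF = t:(1−t) = 1/5:4/5

US:SF = 1/4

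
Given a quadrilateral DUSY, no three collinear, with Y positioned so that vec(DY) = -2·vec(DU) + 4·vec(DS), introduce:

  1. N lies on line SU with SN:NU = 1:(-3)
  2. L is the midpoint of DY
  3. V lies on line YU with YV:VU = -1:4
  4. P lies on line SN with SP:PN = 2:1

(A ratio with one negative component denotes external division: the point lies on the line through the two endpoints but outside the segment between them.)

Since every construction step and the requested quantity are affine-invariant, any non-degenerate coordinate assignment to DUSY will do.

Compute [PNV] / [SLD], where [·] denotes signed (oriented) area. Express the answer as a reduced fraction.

Set D = (0, 0), U = (1, 0), S = (0, 1), Y = (-2, 4); any affine frame gives the same invariant.
1. N lies on line SU with SN:NU = 1:(-3) ⇒ N = (-1/2, 3/2)
2. L is the midpoint of DY ⇒ L = (-1, 2)
3. V lies on line YU with YV:VU = -1:4 ⇒ V = (-3, 16/3)
4. P lies on line SN with SP:PN = 2:1 ⇒ P = (-1/3, 4/3)
2·[PNV] = -2/9, 2·[SLD] = 1
[PNV]:[SLD] = -2/9:1 = -2/9

[PNV]:[SLD] = -2/9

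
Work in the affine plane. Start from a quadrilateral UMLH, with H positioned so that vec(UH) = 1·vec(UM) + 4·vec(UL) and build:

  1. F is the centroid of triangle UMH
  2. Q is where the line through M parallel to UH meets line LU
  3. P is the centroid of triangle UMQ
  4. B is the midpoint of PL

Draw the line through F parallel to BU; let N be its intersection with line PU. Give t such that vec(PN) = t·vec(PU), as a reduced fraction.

Choose coordinates U = (0, 0), M = (1, 0), L = (0, 1), H = (1, 4).
1. F is the centroid of triangle UMH ⇒ F = (2/3, 4/3)
2. Q is where the line through M parallel to UH meets line LU ⇒ Q = (0, -4)
3. P is the centroid of triangle UMQ ⇒ P = (1/3, -4/3)
4. B is the midpoint of PL ⇒ B = (1/6, -1/6)
through F parallel to BU: direction (-1/6, 1/6); meets PU at N = (-2/3, 8/3)
N = P + t·(U−P) with t = 3

t = 3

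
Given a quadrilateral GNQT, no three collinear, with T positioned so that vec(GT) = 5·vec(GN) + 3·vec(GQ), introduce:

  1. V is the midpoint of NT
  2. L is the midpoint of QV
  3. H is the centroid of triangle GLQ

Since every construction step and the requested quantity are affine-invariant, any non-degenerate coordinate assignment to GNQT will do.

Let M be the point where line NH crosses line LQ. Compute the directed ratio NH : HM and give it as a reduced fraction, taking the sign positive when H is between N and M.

NH:HM = 5/2

Assign G = (0, 0), N = (1, 0), Q = (0, 1), T = (5, 3) — the answer is frame-independent, so this choice is without loss of generality.
1. V is the midpoint of NT ⇒ V = (3, 3/2)
2. L is the midpoint of QV ⇒ L = (3/2, 5/4)
3. H is the centroid of triangle GLQ ⇒ H = (1/2, 3/4)
line NH meets LQ at M = (3/10, 21/20)
H = N + t·(M−N) with t = 5/7, so NH:HM = 5/7:2/7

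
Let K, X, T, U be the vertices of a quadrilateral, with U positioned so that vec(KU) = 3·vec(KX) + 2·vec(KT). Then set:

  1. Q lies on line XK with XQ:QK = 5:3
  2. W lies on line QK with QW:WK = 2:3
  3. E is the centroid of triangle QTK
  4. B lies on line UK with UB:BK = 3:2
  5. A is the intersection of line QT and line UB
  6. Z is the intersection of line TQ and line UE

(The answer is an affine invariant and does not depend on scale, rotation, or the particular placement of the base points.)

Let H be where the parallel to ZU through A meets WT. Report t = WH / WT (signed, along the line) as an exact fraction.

Work in coordinates with K = (0, 0), X = (1, 0), T = (0, 1), U = (3, 2).
1. Q lies on line XK with XQ:QK = 5:3 ⇒ Q = (3/8, 0)
2. W lies on line QK with QW:WK = 2:3 ⇒ W = (9/40, 0)
3. E is the centroid of triangle QTK ⇒ E = (1/8, 1/3)
4. B lies on line UK with UB:BK = 3:2 ⇒ B = (6/5, 4/5)
5. A is the intersection of line QT and line UB ⇒ A = (3/10, 1/5)
6. Z is the intersection of line TQ and line UE ⇒ Z = (51/224, 11/28)
through A parallel to ZU: direction (621/224, 45/28); meets WT at H = (63/325, 9/65)
H = W + t·(T−W) with t = 9/65

t = 9/65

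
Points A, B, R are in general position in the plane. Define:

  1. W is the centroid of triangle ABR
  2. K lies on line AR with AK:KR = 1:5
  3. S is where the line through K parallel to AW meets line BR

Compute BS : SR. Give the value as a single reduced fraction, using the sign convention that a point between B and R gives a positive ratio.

Assign A = (0, 0), B = (1, 0), R = (0, 1) — the answer is frame-independent, so this choice is without loss of generality.
1. W is the centroid of triangle ABR ⇒ W = (1/3, 1/3)
2. K lies on line AR with AK:KR = 1:5 ⇒ K = (0, 1/6)
3. S is where the line through K parallel to AW meets line BR ⇒ S = (5/12, 7/12)
S = B + t·(R−B) with t = 7/12, so BS:SR = t:(1−t) = 7/12:5/12

BS:SR = 7/5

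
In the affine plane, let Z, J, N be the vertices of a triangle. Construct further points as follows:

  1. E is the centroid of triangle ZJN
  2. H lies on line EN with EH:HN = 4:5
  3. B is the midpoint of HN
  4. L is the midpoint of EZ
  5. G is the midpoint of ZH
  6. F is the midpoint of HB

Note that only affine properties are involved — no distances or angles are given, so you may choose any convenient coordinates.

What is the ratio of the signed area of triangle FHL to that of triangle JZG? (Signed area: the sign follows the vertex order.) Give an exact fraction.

[FHL]:[JZG] = 5/68

Assign Z = (0, 0), J = (1, 0), N = (0, 1) — the answer is frame-independent, so this choice is without loss of generality.
1. E is the centroid of triangle ZJN ⇒ E = (1/3, 1/3)
2. H lies on line EN with EH:HN = 4:5 ⇒ H = (5/27, 17/27)
3. B is the midpoint of HN ⇒ B = (5/54, 22/27)
4. L is the midpoint of EZ ⇒ L = (1/6, 1/6)
5. G is the midpoint of ZH ⇒ G = (5/54, 17/54)
6. F is the midpoint of HB ⇒ F = (5/36, 13/18)
2·[FHL] = -5/216, 2·[JZG] = -17/54
[FHL]:[JZG] = -5/216:-17/54 = 5/68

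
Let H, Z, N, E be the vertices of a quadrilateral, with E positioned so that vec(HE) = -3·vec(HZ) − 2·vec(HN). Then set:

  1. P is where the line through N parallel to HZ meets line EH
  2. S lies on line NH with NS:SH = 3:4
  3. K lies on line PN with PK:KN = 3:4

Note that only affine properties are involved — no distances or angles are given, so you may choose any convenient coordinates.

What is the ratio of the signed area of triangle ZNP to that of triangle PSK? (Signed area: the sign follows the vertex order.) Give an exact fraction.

Choose coordinates H = (0, 0), Z = (1, 0), N = (0, 1), E = (-3, -2).
1. P is where the line through N parallel to HZ meets line EH ⇒ P = (3/2, 1)
2. S lies on line NH with NS:SH = 3:4 ⇒ S = (0, 4/7)
3. K lies on line PN with PK:KN = 3:4 ⇒ K = (6/7, 1)
2·[ZNP] = -3/2, 2·[PSK] = -27/98
[ZNP]:[PSK] = -3/2:-27/98 = 49/9

[ZNP]:[PSK] = 49/9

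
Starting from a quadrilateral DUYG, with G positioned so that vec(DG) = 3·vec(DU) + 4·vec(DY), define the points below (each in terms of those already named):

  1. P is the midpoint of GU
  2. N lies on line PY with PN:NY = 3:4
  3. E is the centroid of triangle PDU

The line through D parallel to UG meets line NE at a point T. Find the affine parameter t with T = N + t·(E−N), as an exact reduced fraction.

Choose coordinates D = (0, 0), U = (1, 0), Y = (0, 1), G = (3, 4).
1. P is the midpoint of GU ⇒ P = (2, 2)
2. N lies on line PY with PN:NY = 3:4 ⇒ N = (8/7, 11/7)
3. E is the centroid of triangle PDU ⇒ E = (1, 2/3)
through D parallel to UG: direction (2, 4); meets NE at T = (17/13, 34/13)
T = N + t·(E−N) with t = -15/13

t = -15/13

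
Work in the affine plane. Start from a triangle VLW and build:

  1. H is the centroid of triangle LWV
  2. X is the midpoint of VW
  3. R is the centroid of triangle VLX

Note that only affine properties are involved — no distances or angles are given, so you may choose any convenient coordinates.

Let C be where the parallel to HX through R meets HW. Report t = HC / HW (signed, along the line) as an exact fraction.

t = -1/3

Work in coordinates with V = (0, 0), L = (1, 0), W = (0, 1).
1. H is the centroid of triangle LWV ⇒ H = (1/3, 1/3)
2. X is the midpoint of VW ⇒ X = (0, 1/2)
3. R is the centroid of triangle VLX ⇒ R = (1/3, 1/6)
through R parallel to HX: direction (-1/3, 1/6); meets HW at C = (4/9, 1/9)
C = H + t·(W−H) with t = -1/3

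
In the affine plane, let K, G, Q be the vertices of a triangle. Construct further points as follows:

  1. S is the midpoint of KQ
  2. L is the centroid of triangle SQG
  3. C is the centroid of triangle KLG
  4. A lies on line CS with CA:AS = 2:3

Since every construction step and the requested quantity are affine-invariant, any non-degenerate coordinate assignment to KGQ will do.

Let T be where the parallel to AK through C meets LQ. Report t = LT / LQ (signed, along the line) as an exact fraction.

t = -11/21

Set K = (0, 0), G = (1, 0), Q = (0, 1); any affine frame gives the same invariant.
1. S is the midpoint of KQ ⇒ S = (0, 1/2)
2. L is the centroid of triangle SQG ⇒ L = (1/3, 1/2)
3. C is the centroid of triangle KLG ⇒ C = (4/9, 1/6)
4. A lies on line CS with CA:AS = 2:3 ⇒ A = (4/15, 3/10)
through C parallel to AK: direction (-4/15, -3/10); meets LQ at T = (32/63, 5/21)
T = L + t·(Q−L) with t = -11/21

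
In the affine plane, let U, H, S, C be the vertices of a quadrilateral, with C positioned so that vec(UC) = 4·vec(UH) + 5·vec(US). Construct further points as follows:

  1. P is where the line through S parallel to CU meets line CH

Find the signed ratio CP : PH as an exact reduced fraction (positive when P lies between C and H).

Set U = (0, 0), H = (1, 0), S = (0, 1), C = (4, 5); any affine frame gives the same invariant.
1. P is where the line through S parallel to CU meets line CH ⇒ P = (32/5, 9)
P = C + t·(H−C) with t = -4/5, so CP:PH = t:(1−t) = -4/5:9/5

CP:PH = -4/9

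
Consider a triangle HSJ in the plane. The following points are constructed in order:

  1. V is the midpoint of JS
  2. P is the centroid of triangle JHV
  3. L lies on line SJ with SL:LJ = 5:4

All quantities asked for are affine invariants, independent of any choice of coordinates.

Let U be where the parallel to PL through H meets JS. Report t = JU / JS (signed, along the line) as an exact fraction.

Work in coordinates with H = (0, 0), S = (1, 0), J = (0, 1).
1. V is the midpoint of JS ⇒ V = (1/2, 1/2)
2. P is the centroid of triangle JHV ⇒ P = (1/6, 1/2)
3. L lies on line SJ with SL:LJ = 5:4 ⇒ L = (4/9, 5/9)
through H parallel to PL: direction (5/18, 1/18); meets JS at U = (5/6, 1/6)
U = J + t·(S−J) with t = 5/6

t = 5/6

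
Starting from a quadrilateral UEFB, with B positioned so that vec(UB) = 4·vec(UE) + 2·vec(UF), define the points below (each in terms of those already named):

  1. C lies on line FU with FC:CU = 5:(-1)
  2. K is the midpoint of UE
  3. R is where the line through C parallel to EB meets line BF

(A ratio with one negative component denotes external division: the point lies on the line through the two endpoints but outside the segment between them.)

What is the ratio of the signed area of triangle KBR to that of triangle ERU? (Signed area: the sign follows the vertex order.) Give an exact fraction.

Set U = (0, 0), E = (1, 0), F = (0, 1), B = (4, 2); any affine frame gives the same invariant.
1. C lies on line FU with FC:CU = 5:(-1) ⇒ C = (0, -1/4)
2. K is the midpoint of UE ⇒ K = (1/2, 0)
3. R is where the line through C parallel to EB meets line BF ⇒ R = (3, 7/4)
2·[KBR] = 9/8, 2·[ERU] = 7/4
[KBR]:[ERU] = 9/8:7/4 = 9/14

[KBR]:[ERU] = 9/14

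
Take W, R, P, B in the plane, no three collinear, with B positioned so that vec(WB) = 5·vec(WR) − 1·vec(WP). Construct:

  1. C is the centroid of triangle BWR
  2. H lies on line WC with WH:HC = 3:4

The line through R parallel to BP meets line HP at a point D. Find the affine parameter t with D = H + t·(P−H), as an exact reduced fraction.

Work in coordinates with W = (0, 0), R = (1, 0), P = (0, 1), B = (5, -1).
1. C is the centroid of triangle BWR ⇒ C = (2, -1/3)
2. H lies on line WC with WH:HC = 3:4 ⇒ H = (6/7, -1/7)
through R parallel to BP: direction (-5, 2); meets HP at D = (9/14, 1/7)
D = H + t·(P−H) with t = 1/4

t = 1/4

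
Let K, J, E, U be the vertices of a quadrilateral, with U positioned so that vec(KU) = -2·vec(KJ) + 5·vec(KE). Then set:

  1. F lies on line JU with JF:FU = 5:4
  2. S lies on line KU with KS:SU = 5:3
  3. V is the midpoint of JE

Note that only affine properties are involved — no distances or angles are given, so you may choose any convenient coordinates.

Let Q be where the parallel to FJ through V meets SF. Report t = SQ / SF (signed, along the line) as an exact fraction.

t = 7/15

Work in coordinates with K = (0, 0), J = (1, 0), E = (0, 1), U = (-2, 5).
1. F lies on line JU with JF:FU = 5:4 ⇒ F = (-2/3, 25/9)
2. S lies on line KU with KS:SU = 5:3 ⇒ S = (-5/4, 25/8)
3. V is the midpoint of JE ⇒ V = (1/2, 1/2)
through V parallel to FJ: direction (5/3, -25/9); meets SF at Q = (-44/45, 80/27)
Q = S + t·(F−S) with t = 7/15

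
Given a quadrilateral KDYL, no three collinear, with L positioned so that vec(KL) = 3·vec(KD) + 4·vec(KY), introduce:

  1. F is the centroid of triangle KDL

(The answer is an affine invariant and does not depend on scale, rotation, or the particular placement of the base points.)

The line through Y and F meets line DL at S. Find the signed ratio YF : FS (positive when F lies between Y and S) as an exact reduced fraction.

Work in coordinates with K = (0, 0), D = (1, 0), Y = (0, 1), L = (3, 4).
1. F is the centroid of triangle KDL ⇒ F = (4/3, 4/3)
line YF meets DL at S = (12/7, 10/7)
F = Y + t·(S−Y) with t = 7/9, so YF:FS = 7/9:2/9

YF:FS = 7/2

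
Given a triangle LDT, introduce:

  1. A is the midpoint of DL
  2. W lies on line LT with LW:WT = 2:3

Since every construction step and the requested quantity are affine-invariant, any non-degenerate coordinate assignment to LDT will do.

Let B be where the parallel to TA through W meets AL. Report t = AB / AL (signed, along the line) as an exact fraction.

t = 3/5

Set L = (0, 0), D = (1, 0), T = (0, 1); any affine frame gives the same invariant.
1. A is the midpoint of DL ⇒ A = (1/2, 0)
2. W lies on line LT with LW:WT = 2:3 ⇒ W = (0, 2/5)
through W parallel to TA: direction (1/2, -1); meets AL at B = (1/5, 0)
B = A + t·(L−A) with t = 3/5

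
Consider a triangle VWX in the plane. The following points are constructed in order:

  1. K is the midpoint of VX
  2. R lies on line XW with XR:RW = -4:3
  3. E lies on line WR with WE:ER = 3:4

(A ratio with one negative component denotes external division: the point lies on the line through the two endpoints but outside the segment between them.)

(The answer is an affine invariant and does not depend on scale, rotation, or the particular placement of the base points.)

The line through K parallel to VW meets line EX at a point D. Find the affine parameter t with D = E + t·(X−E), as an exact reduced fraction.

Assign V = (0, 0), W = (1, 0), X = (0, 1) — the answer is frame-independent, so this choice is without loss of generality.
1. K is the midpoint of VX ⇒ K = (0, 1/2)
2. R lies on line XW with XR:RW = -4:3 ⇒ R = (4, -3)
3. E lies on line WR with WE:ER = 3:4 ⇒ E = (16/7, -9/7)
through K parallel to VW: direction (1, 0); meets EX at D = (1/2, 1/2)
D = E + t·(X−E) with t = 25/32

t = 25/32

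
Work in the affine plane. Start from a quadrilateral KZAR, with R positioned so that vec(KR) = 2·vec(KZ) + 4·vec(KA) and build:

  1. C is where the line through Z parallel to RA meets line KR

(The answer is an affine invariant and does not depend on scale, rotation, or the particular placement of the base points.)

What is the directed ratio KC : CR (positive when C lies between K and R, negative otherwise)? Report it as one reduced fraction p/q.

KC:CR = -3/5

Set K = (0, 0), Z = (1, 0), A = (0, 1), R = (2, 4); any affine frame gives the same invariant.
1. C is where the line through Z parallel to RA meets line KR ⇒ C = (-3, -6)
C = K + t·(R−K) with t = -3/2, so KC:CR = t:(1−t) = -3/2:5/2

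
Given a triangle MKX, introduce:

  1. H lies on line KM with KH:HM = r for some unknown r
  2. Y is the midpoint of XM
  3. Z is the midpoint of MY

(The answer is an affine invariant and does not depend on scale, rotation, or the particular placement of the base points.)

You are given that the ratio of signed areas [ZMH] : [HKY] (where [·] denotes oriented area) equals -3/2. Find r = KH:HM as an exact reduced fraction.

Assign M = (0, 0), K = (1, 0), X = (0, 1) — the answer is frame-independent, so this choice is without loss of generality.
1. With KH:HM = r, write λ = r/(r+1) so H = K + λ·(M−K); H is affine-linear in λ
2. Y is the midpoint of XM ⇒ Y = (0, 1/2)
3. Z is the midpoint of MY ⇒ Z = (0, 1/4)
Every point depending on H is an affine combination of H and λ-independent points, so each such coordinate is linear in λ; the λ² term in each signed area is a multiple of (M−K)×(M−K) = 0, so 2·[ZMH] and 2·[HKY] are each linear in λ. Evaluating at λ=0 and λ=1:
  2·[ZMH] = -1/4·λ + 1/4,   2·[HKY] = 1/2·λ
So [ZMH]:[HKY] = (-1/4·λ + 1/4) / (1/2·λ). Setting this equal to -3/2:
  -1/4·λ + 1/4 = -3/2·(1/2·λ)  ⇒  λ = -1/2
Then r = λ/(1−λ) = (-1/2)/(3/2) = -1/3. Check: with r = -1/3, H = (3/2, 0) and [ZMH]:[HKY] = -3/2 as required.

r = -1/3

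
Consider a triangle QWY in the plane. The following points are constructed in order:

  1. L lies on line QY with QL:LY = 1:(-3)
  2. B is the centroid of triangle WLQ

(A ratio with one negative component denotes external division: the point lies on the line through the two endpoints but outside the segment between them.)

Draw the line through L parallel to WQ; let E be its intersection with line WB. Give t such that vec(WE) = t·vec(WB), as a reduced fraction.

Work in coordinates with Q = (0, 0), W = (1, 0), Y = (0, 1).
1. L lies on line QY with QL:LY = 1:(-3) ⇒ L = (0, -1/2)
2. B is the centroid of triangle WLQ ⇒ B = (1/3, -1/6)
through L parallel to WQ: direction (-1, 0); meets WB at E = (-1, -1/2)
E = W + t·(B−W) with t = 3

t = 3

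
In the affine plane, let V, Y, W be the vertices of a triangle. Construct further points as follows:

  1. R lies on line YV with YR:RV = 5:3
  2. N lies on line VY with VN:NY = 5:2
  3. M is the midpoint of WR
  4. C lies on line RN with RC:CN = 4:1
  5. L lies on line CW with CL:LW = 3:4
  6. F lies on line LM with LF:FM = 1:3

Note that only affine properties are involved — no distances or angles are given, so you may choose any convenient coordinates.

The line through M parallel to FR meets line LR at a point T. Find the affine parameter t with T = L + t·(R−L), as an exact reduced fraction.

Work in coordinates with V = (0, 0), Y = (1, 0), W = (0, 1).
1. R lies on line YV with YR:RV = 5:3 ⇒ R = (3/8, 0)
2. N lies on line VY with VN:NY = 5:2 ⇒ N = (5/7, 0)
3. M is the midpoint of WR ⇒ M = (3/16, 1/2)
4. C lies on line RN with RC:CN = 4:1 ⇒ C = (181/280, 0)
5. L lies on line CW with CL:LW = 3:4 ⇒ L = (181/490, 3/7)
6. F lies on line LM with LF:FM = 1:3 ⇒ F = (5079/15680, 25/56)
through M parallel to FR: direction (801/15680, -25/56); meets LR at T = (96/245, -9/7)
T = L + t·(R−L) with t = 4

t = 4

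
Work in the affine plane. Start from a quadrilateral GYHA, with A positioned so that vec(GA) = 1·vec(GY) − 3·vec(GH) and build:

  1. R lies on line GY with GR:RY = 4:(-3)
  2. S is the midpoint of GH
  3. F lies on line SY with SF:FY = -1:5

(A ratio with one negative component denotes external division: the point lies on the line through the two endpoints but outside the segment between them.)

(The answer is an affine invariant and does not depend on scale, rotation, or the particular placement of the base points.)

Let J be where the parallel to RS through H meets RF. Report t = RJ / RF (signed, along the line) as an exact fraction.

Work in coordinates with G = (0, 0), Y = (1, 0), H = (0, 1), A = (1, -3).
1. R lies on line GY with GR:RY = 4:(-3) ⇒ R = (4, 0)
2. S is the midpoint of GH ⇒ S = (0, 1/2)
3. F lies on line SY with SF:FY = -1:5 ⇒ F = (-1/4, 5/8)
through H parallel to RS: direction (-4, 1/2); meets RF at J = (-56/3, 10/3)
J = R + t·(F−R) with t = 16/3

t = 16/3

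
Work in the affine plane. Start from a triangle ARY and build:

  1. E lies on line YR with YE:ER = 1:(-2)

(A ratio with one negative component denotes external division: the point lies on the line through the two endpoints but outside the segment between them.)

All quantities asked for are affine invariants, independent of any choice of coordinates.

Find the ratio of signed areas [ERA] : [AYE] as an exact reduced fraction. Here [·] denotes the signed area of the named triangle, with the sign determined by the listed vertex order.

Work in coordinates with A = (0, 0), R = (1, 0), Y = (0, 1).
1. E lies on line YR with YE:ER = 1:(-2) ⇒ E = (-1, 2)
2·[ERA] = -2, 2·[AYE] = 1
[ERA]:[AYE] = -2:1 = -2

[ERA]:[AYE] = -2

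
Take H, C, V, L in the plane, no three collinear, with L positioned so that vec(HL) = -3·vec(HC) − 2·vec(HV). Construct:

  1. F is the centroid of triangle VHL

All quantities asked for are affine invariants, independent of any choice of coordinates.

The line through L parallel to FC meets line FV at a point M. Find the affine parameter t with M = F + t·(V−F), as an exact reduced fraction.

Assign H = (0, 0), C = (1, 0), V = (0, 1), L = (-3, -2) — the answer is frame-independent, so this choice is without loss of generality.
1. F is the centroid of triangle VHL ⇒ F = (-1, -1/3)
through L parallel to FC: direction (2, 1/3); meets FV at M = (-15/7, -13/7)
M = F + t·(V−F) with t = -8/7

t = -8/7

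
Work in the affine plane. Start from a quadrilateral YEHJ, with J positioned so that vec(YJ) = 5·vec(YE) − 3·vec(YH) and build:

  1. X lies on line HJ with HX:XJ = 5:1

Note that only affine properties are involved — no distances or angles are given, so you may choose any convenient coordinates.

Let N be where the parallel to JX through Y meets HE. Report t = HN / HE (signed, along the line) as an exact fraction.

t = 5

Assign Y = (0, 0), E = (1, 0), H = (0, 1), J = (5, -3) — the answer is frame-independent, so this choice is without loss of generality.
1. X lies on line HJ with HX:XJ = 5:1 ⇒ X = (25/6, -7/3)
through Y parallel to JX: direction (-5/6, 2/3); meets HE at N = (5, -4)
N = H + t·(E−H) with t = 5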